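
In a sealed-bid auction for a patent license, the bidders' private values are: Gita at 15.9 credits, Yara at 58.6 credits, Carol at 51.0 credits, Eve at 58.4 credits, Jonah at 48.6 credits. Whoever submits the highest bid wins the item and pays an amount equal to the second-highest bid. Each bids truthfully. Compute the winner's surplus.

Winner's surplus: 0.2 credits.

Bids in descending order: Yara 58.6 credits, then Eve 58.4 credits, then Carol 51.0 credits, then Jonah 48.6 credits, then Gita 15.9 credits.
Yara wins with the top bid and pays the second-highest, 58.4 credits.
Surplus = 58.6 credits − 58.4 credits = 0.2 credits.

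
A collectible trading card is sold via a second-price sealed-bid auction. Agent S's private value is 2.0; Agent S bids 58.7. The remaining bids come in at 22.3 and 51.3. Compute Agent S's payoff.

Highest competing bid: 51.3.
Agent S's bid 58.7 is the highest overall, so Agent S wins and pays the second-highest bid, 51.3.
Payoff = value − price = 2.0 − 51.3 = -49.3.
Overbidding won the item at a price above value — truthful bidding would have avoided this loss.

Payoff = -49.3.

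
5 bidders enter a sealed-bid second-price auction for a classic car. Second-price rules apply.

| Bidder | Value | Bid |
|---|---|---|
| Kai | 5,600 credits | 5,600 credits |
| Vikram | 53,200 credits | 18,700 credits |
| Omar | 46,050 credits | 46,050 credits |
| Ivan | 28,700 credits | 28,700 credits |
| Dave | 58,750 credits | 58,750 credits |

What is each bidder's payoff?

Sorted high to low: Dave 58,750 credits > Omar 46,050 credits > Ivan 28,700 credits > Vikram 18,700 credits > Kai 5,600 credits.
Dave has the top bid and wins; the price is the second-highest bid, 46,050 credits.
Dave's payoff = 58,750 credits − 46,050 credits = 12,700 credits. All other bidders lose, so their payoff is 0.

Kai 0 credits, Vikram 0 credits, Omar 0 credits, Ivan 0 credits, Dave 12,700 credits.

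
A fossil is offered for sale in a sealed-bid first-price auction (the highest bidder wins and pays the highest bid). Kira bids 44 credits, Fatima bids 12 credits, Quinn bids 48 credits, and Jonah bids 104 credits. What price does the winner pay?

104 credits

Sorted high to low: Jonah 104 credits > Quinn 48 credits > Kira 44 credits > Fatima 12 credits.
Jonah is the highest bidder, so Jonah wins.
Under the first-price rule, the price is the highest bid: 104 credits.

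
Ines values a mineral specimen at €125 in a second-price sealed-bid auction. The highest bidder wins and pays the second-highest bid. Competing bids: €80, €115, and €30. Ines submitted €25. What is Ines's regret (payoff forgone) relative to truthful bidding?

The highest competing bid is €115.
Bidding truthfully at €125: Ines has the top bid, wins, and pays the second-highest bid €115. Payoff = €125 − €115 = €10.
Bidding €25: the top bid is €115 (a rival), so Ines loses. Payoff = €0.
Regret = truthful payoff − actual payoff = €10 − €0 = €10.
This is the dominant-strategy logic: truthful bidding weakly beats any alternative.

Payoff forgone: €10.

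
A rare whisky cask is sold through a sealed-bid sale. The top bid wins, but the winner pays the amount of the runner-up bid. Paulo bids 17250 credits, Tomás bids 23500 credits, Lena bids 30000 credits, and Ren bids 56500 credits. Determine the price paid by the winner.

Price paid: 30000 credits.

Bids in descending order: Ren 56500 credits, then Lena 30000 credits, then Tomás 23500 credits, then Paulo 17250 credits.
Ren has the highest bid, so Ren wins.
The second-highest bid is 30000 credits, so that is what Ren pays.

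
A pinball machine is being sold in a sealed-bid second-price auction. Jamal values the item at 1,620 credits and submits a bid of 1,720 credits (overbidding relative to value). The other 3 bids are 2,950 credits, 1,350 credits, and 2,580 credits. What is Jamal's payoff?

Jamal's payoff: 0 credits.

Highest competing bid: 2,950 credits.
Jamal's bid 1,720 credits is not the highest, so Jamal loses, pays nothing, and earns zero payoff.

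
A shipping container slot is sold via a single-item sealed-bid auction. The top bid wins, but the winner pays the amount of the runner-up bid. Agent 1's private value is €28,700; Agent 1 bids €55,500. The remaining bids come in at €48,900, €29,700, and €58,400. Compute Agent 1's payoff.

Highest competing bid: €58,400.
Agent 1's bid €55,500 is not the highest, so Agent 1 loses, pays nothing, and earns zero payoff.

Payoff = €0.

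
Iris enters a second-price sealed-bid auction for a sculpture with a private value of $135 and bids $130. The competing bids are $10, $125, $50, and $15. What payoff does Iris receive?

Highest competing bid: $125.
Iris's bid $130 is the highest overall, so Iris wins and pays the second-highest bid, $125.
Payoff = value − price = $135 − $125 = $10.

Iris's payoff: $10.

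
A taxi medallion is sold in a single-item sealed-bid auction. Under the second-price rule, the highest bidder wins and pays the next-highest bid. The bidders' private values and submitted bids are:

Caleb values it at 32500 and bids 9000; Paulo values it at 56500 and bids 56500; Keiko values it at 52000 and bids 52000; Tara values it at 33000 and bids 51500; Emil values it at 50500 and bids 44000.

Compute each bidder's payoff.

Ordered from highest: Paulo 56500, then Keiko 52000, then Tara 51500, then Emil 44000, then Caleb 9000.
Paulo has the top bid and wins; the price is the second-highest bid, 52000.
Paulo's payoff = 56500 − 52000 = 4500. All other bidders lose, so their payoff is 0.

Caleb 0, Paulo 4500, Keiko 0, Tara 0, Emil 0.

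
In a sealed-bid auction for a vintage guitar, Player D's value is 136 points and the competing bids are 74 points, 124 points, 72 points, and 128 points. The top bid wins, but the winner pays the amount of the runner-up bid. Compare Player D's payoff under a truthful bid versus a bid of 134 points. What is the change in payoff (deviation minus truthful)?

The highest competing bid is 128 points.
Bidding truthfully at 136 points: Player D has the top bid, wins, and pays the second-highest bid 128 points. Payoff = 136 points − 128 points = 8 points.
Bidding 134 points: Player D has the top bid, wins, and pays the second-highest bid 128 points. Payoff = 136 points − 128 points = 8 points.
Change = 8 points − 8 points = 0 points.

Payoff change: 0 points.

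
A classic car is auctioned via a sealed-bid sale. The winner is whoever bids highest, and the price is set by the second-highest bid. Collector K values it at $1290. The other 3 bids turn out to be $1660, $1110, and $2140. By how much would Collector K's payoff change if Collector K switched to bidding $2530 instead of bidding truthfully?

The highest competing bid is $2140.
Bidding truthfully at $1290: the top bid is $2140 (a rival), so Collector K loses. Payoff = $0.
Bidding $2530: Collector K has the top bid, wins, and pays the second-highest bid $2140. Payoff = $1290 − $2140 = -$850.
Change = -$850 − $0 = -$850.

-$850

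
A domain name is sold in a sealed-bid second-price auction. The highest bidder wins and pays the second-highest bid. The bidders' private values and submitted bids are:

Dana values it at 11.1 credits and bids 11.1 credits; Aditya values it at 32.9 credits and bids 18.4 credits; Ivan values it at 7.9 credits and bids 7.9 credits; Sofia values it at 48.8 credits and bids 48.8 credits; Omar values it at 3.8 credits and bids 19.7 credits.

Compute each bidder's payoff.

Payoffs: Dana 0.0 credits, Aditya 0.0 credits, Ivan 0.0 credits, Sofia 29.1 credits, Omar 0.0 credits.

Bids in descending order: Sofia 48.8 credits, then Omar 19.7 credits, then Aditya 18.4 credits, then Dana 11.1 credits, then Ivan 7.9 credits.
Sofia has the top bid and wins; the price is the second-highest bid, 19.7 credits.
Sofia's payoff = 48.8 credits − 19.7 credits = 29.1 credits. All other bidders lose, so their payoff is 0.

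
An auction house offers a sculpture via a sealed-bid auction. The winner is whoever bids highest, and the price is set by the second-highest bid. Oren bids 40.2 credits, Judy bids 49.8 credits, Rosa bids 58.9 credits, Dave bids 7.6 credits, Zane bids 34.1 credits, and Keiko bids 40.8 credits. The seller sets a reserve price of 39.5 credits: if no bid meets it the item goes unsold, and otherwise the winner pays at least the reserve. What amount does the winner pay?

The winner pays 49.8 credits.

Ranking the bids: Rosa 58.9 credits, then Judy 49.8 credits, then Keiko 40.8 credits, then Oren 40.2 credits, then Zane 34.1 credits, then Dave 7.6 credits.
Rosa has the highest bid, so Rosa wins.
The second-highest bid is 49.8 credits, which exceeds the reserve, so that sets the price.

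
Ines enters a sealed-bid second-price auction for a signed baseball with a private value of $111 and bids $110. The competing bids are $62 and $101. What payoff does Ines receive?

Highest competing bid: $101.
Ines's bid $110 is the highest overall, so Ines wins and pays the second-highest bid, $101.
Payoff = value − price = $111 − $101 = $10.

Ines's payoff: $10.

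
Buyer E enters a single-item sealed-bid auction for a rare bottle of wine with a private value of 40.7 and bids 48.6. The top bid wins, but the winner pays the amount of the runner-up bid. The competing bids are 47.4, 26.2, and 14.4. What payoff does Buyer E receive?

-6.7

Highest competing bid: 47.4.
Buyer E's bid 48.6 is the highest overall, so Buyer E wins and pays the second-highest bid, 47.4.
Payoff = value − price = 40.7 − 47.4 = -6.7.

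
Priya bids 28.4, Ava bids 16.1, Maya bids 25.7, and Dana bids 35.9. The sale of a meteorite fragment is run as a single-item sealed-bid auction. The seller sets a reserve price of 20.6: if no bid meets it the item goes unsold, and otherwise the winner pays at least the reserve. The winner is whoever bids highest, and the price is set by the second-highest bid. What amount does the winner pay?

Ranking the bids: Dana 35.9, then Priya 28.4, then Maya 25.7, then Ava 16.1.
Dana has the highest bid, so Dana wins.
The second-highest bid is 28.4, which exceeds the reserve, so that sets the price.

28.4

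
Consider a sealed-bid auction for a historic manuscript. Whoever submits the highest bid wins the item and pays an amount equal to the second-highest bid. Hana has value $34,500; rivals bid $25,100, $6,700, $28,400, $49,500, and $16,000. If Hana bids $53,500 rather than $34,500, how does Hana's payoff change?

The highest competing bid is $49,500.
Bidding truthfully at $34,500: the top bid is $49,500 (a rival), so Hana loses. Payoff = $0.
Bidding $53,500: Hana has the top bid, wins, and pays the second-highest bid $49,500. Payoff = $34,500 − $49,500 = -$15,000.
Change = -$15,000 − $0 = -$15,000.
This is the dominant-strategy logic: truthful bidding weakly beats any alternative.

-$15,000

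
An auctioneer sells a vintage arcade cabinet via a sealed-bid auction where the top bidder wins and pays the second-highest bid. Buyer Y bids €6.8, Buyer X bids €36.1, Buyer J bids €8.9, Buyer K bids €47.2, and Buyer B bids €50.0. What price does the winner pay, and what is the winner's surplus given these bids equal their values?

The winner pays €47.2 for a surplus of €2.8.

Ordered from highest: Buyer B €50.0; Buyer K €47.2; Buyer X €36.1; Buyer J €8.9; Buyer Y €6.8.
Buyer B is the highest bidder, so Buyer B wins.
Under the second-price rule, the price is the second-highest bid: €47.2.
Surplus = €50.0 − €47.2 = €2.8.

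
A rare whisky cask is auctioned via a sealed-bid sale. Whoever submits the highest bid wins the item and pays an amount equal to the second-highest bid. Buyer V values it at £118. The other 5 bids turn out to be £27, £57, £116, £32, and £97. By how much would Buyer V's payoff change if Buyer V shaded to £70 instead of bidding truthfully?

The highest competing bid is £116.
Bidding truthfully at £118: Buyer V has the top bid, wins, and pays the second-highest bid £116. Payoff = £118 − £116 = £2.
Bidding £70: the top bid is £116 (a rival), so Buyer V loses. Payoff = £0.
Change = £0 − £2 = -£2.

Change in payoff: -£2.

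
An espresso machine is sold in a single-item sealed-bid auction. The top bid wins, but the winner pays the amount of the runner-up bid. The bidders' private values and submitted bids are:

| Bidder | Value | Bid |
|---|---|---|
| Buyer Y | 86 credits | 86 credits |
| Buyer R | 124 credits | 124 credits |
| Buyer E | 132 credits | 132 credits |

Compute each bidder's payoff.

Payoffs: Buyer Y 0 credits, Buyer R 0 credits, Buyer E 8 credits.

Sorted high to low: Buyer E 132 credits; Buyer R 124 credits; Buyer Y 86 credits.
Buyer E has the top bid and wins; the price is the second-highest bid, 124 credits.
Buyer E's payoff = 132 credits − 124 credits = 8 credits. All other bidders lose, so their payoff is 0.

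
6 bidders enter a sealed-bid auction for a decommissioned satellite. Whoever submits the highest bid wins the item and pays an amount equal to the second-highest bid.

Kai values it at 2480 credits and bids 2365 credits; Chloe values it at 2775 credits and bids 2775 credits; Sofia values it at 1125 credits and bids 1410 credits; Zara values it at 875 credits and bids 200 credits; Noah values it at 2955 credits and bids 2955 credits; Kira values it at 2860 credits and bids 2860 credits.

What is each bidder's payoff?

Bids in descending order: Noah 2955 credits, then Kira 2860 credits, then Chloe 2775 credits, then Kai 2365 credits, then Sofia 1410 credits, then Zara 200 credits.
Noah has the top bid and wins; the price is the second-highest bid, 2860 credits.
Noah's payoff = 2955 credits − 2860 credits = 95 credits. All other bidders lose, so their payoff is 0.

Payoffs: Kai 0 credits, Chloe 0 credits, Sofia 0 credits, Zara 0 credits, Noah 95 credits, Kira 0 credits.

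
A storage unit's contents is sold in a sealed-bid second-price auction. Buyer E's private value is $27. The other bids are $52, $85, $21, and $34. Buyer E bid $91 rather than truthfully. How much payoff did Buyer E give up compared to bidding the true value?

The highest competing bid is $85.
Bidding truthfully at $27: the top bid is $85 (a rival), so Buyer E loses. Payoff = $0.
Bidding $91: Buyer E has the top bid, wins, and pays the second-highest bid $85. Payoff = $27 − $85 = -$58.
Regret = truthful payoff − actual payoff = $0 − -$58 = $58.

Regret: $58.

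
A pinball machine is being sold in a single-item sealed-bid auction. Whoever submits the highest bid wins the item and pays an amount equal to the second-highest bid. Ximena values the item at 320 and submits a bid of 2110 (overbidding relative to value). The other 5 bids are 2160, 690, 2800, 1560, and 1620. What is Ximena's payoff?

Ximena's payoff: 0.

Highest competing bid: 2800.
Ximena's bid 2110 is not the highest, so Ximena loses, pays nothing, and earns zero payoff.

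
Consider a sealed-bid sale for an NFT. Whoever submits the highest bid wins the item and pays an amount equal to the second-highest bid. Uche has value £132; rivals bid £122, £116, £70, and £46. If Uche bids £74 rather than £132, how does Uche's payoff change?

The highest competing bid is £122.
Bidding truthfully at £132: Uche has the top bid, wins, and pays the second-highest bid £122. Payoff = £132 − £122 = £10.
Bidding £74: the top bid is £122 (a rival), so Uche loses. Payoff = £0.
Change = £0 − £10 = -£10.

-£10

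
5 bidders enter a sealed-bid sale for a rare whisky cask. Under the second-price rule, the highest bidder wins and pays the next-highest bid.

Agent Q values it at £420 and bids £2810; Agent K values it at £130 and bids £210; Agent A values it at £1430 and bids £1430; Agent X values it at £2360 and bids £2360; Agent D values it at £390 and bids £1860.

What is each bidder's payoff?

Agent Q -£1940, Agent K £0, Agent A £0, Agent X £0, Agent D £0.

Bids in descending order: Agent Q £2810, then Agent X £2360, then Agent D £1860, then Agent A £1430, then Agent K £210.
Agent Q has the top bid and wins; the price is the second-highest bid, £2360.
Agent Q's payoff = £420 − £2360 = -£1940. All other bidders lose, so their payoff is 0.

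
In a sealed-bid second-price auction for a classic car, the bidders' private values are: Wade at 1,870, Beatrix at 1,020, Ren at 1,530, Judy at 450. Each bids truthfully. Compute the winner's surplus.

Winner's surplus: 340.

Ordered from highest: Wade 1,870, then Ren 1,530, then Beatrix 1,020, then Judy 450.
Wade wins with the top bid and pays the second-highest, 1,530.
Surplus = 1,870 − 1,530 = 340.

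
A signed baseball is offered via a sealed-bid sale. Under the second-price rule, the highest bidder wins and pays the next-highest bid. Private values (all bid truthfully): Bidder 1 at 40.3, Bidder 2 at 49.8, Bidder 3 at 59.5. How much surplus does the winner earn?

Winner's surplus: 9.7.

Ordered from highest: Bidder 3 59.5; Bidder 2 49.8; Bidder 1 40.3.
Bidder 3 wins with the top bid and pays the second-highest, 49.8.
Surplus = 59.5 − 49.8 = 9.7.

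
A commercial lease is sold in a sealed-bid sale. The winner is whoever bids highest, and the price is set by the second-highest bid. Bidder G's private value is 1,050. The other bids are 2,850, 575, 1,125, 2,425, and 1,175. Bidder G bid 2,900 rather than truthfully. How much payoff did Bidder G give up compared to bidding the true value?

The highest competing bid is 2,850.
Bidding truthfully at 1,050: the top bid is 2,850 (a rival), so Bidder G loses. Payoff = 0.
Bidding 2,900: Bidder G has the top bid, wins, and pays the second-highest bid 2,850. Payoff = 1,050 − 2,850 = -1,800.
Regret = truthful payoff − actual payoff = 0 − -1,800 = 1,800.
Deviating from a truthful bid can only lose payoff in a second-price auction — never gain.

1,800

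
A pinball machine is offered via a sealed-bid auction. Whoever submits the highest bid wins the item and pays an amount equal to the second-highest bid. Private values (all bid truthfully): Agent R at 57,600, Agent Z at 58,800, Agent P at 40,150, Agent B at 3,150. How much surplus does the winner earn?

Ranking the bids: Agent Z 58,800, then Agent R 57,600, then Agent P 40,150, then Agent B 3,150.
Agent Z wins with the top bid and pays the second-highest, 57,600.
Surplus = 58,800 − 57,600 = 1,200.

Surplus = 1,200.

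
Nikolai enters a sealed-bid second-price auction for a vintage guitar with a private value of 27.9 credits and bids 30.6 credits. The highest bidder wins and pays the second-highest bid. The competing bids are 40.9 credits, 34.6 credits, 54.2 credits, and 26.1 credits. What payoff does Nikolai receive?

Highest competing bid: 54.2 credits.
Nikolai's bid 30.6 credits is not the highest, so Nikolai loses, pays nothing, and earns zero payoff.

0.0 credits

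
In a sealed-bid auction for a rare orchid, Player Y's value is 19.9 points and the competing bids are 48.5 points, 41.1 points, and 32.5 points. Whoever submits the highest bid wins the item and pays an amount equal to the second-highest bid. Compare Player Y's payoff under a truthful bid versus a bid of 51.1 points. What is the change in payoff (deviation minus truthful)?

The highest competing bid is 48.5 points.
Bidding truthfully at 19.9 points: the top bid is 48.5 points (a rival), so Player Y loses. Payoff = 0.0 points.
Bidding 51.1 points: Player Y has the top bid, wins, and pays the second-highest bid 48.5 points. Payoff = 19.9 points − 48.5 points = -28.6 points.
Change = -28.6 points − 0.0 points = -28.6 points.

-28.6 points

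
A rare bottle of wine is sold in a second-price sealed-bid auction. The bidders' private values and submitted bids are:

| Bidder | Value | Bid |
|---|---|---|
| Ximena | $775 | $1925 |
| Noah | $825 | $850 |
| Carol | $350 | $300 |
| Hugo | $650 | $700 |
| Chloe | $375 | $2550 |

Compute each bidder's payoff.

Payoffs: Ximena $0, Noah $0, Carol $0, Hugo $0, Chloe -$1550.

Ranking the bids: Chloe $2550, then Ximena $1925, then Noah $850, then Hugo $700, then Carol $300.
Chloe has the top bid and wins; the price is the second-highest bid, $1925.
Chloe's payoff = $375 − $1925 = -$1550. All other bidders lose, so their payoff is 0.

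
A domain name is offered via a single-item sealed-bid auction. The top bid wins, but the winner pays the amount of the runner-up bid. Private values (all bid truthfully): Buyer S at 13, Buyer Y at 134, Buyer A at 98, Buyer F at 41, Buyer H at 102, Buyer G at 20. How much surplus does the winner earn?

32

Ordered from highest: Buyer Y 134, then Buyer H 102, then Buyer A 98, then Buyer F 41, then Buyer G 20, then Buyer S 13.
Buyer Y wins with the top bid and pays the second-highest, 102.
Surplus = 134 − 102 = 32.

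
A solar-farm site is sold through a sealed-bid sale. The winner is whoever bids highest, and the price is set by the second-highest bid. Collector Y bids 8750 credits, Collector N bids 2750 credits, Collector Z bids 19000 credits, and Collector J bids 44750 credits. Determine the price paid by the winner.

19000 credits

Bids in descending order: Collector J 44750 credits > Collector Z 19000 credits > Collector Y 8750 credits > Collector N 2750 credits.
Collector J has the highest bid, so Collector J wins.
The second-highest bid is 19000 credits, so that is what Collector J pays.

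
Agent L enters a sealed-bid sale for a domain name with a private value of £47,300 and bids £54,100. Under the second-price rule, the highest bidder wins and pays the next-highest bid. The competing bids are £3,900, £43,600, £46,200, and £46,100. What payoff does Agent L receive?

Payoff = £1,100.

Highest competing bid: £46,200.
Agent L's bid £54,100 is the highest overall, so Agent L wins and pays the second-highest bid, £46,200.
Payoff = value − price = £47,300 − £46,200 = £1,100.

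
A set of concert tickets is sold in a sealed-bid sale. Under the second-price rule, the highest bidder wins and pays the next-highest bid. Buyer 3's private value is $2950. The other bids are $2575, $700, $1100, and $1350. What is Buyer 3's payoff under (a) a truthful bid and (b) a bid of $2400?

The highest competing bid is $2575.
Bidding truthfully at $2950: Buyer 3 has the top bid, wins, and pays the second-highest bid $2575. Payoff = $2950 − $2575 = $375.
Bidding $2400: the top bid is $2575 (a rival), so Buyer 3 loses. Payoff = $0.
This is the dominant-strategy logic: truthful bidding weakly beats any alternative.

(a) $375  (b) $0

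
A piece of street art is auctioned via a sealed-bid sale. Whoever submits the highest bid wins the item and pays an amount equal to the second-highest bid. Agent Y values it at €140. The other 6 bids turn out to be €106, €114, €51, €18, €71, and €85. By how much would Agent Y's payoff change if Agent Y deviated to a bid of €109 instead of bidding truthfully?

Payoff change: -€26.

The highest competing bid is €114.
Bidding truthfully at €140: Agent Y has the top bid, wins, and pays the second-highest bid €114. Payoff = €140 − €114 = €26.
Bidding €109: the top bid is €114 (a rival), so Agent Y loses. Payoff = €0.
Change = €0 − €26 = -€26.
This is the dominant-strategy logic: truthful bidding weakly beats any alternative.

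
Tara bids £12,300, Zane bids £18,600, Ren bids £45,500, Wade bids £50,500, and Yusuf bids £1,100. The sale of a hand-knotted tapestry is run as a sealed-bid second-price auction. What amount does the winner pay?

Sorted high to low: Wade £50,500; Ren £45,500; Zane £18,600; Tara £12,300; Yusuf £1,100.
Wade has the highest bid, so Wade wins.
The second-highest bid is £45,500, so that is what Wade pays.

The winner pays £45,500.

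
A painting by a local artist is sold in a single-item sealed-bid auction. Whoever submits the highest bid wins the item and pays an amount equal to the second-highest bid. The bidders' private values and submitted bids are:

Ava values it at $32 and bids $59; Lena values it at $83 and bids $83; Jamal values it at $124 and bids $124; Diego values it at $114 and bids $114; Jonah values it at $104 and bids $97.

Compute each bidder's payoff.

Sorted high to low: Jamal $124 > Diego $114 > Jonah $97 > Lena $83 > Ava $59.
Jamal has the top bid and wins; the price is the second-highest bid, $114.
Jamal's payoff = $124 − $114 = $10. All other bidders lose, so their payoff is 0.

Ava $0, Lena $0, Jamal $10, Diego $0, Jonah $0.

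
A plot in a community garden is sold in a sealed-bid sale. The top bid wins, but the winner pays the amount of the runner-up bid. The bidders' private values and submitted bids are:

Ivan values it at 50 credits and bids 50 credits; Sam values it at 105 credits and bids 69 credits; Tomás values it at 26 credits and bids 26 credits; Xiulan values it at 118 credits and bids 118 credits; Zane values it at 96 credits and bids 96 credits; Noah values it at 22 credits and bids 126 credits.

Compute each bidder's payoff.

Sorted high to low: Noah 126 credits > Xiulan 118 credits > Zane 96 credits > Sam 69 credits > Ivan 50 credits > Tomás 26 credits.
Noah has the top bid and wins; the price is the second-highest bid, 118 credits.
Noah's payoff = 22 credits − 118 credits = -96 credits. All other bidders lose, so their payoff is 0.

Payoffs: Ivan 0 credits, Sam 0 credits, Tomás 0 credits, Xiulan 0 credits, Zane 0 credits, Noah -96 credits.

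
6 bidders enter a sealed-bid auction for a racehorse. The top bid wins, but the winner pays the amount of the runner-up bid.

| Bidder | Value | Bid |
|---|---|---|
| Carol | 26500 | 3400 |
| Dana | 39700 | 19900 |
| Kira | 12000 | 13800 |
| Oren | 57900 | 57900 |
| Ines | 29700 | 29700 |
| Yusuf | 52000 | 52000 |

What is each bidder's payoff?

Ranking the bids: Oren 57900 > Yusuf 52000 > Ines 29700 > Dana 19900 > Kira 13800 > Carol 3400.
Oren has the top bid and wins; the price is the second-highest bid, 52000.
Oren's payoff = 57900 − 52000 = 5900. All other bidders lose, so their payoff is 0.

Payoffs: Carol 0, Dana 0, Kira 0, Oren 5900, Ines 0, Yusuf 0.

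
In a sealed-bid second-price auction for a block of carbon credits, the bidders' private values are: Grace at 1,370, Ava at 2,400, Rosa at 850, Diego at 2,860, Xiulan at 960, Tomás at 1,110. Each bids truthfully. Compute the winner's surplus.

Winner's surplus: 460.

Bids in descending order: Diego 2,860, then Ava 2,400, then Grace 1,370, then Tomás 1,110, then Xiulan 960, then Rosa 850.
Diego wins with the top bid and pays the second-highest, 2,400.
Surplus = 2,860 − 2,400 = 460.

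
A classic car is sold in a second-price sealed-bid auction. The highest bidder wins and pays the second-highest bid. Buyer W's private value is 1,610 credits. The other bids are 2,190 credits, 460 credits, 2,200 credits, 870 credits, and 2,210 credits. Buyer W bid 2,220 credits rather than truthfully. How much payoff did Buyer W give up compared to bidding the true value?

Payoff forgone: 600 credits.

The highest competing bid is 2,210 credits.
Bidding truthfully at 1,610 credits: the top bid is 2,210 credits (a rival), so Buyer W loses. Payoff = 0 credits.
Bidding 2,220 credits: Buyer W has the top bid, wins, and pays the second-highest bid 2,210 credits. Payoff = 1,610 credits − 2,210 credits = -600 credits.
Regret = truthful payoff − actual payoff = 0 credits − -600 credits = 600 credits.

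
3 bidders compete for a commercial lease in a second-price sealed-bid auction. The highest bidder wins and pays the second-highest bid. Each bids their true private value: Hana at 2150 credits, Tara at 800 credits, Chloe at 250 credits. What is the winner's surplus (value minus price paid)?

1350 credits

Sorted high to low: Hana 2150 credits > Tara 800 credits > Chloe 250 credits.
Hana wins with the top bid and pays the second-highest, 800 credits.
Surplus = 2150 credits − 800 credits = 1350 credits.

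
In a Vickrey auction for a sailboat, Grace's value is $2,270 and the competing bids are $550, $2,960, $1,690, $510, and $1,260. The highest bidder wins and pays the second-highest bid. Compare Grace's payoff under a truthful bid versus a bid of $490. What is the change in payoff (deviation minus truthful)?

Change in payoff: $0.

The highest competing bid is $2,960.
Bidding truthfully at $2,270: the top bid is $2,960 (a rival), so Grace loses. Payoff = $0.
Bidding $490: the top bid is $2,960 (a rival), so Grace loses. Payoff = $0.
Change = $0 − $0 = $0.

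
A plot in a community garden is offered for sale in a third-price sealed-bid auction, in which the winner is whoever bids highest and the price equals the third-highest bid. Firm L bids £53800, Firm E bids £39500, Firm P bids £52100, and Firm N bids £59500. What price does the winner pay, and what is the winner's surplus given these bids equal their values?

Bids in descending order: Firm N £59500, then Firm L £53800, then Firm P £52100, then Firm E £39500.
Firm N is the highest bidder, so Firm N wins.
Under the third-price rule, the price is the third-highest bid: £52100.
Surplus = £59500 − £52100 = £7400.

Price £52100; surplus £7400.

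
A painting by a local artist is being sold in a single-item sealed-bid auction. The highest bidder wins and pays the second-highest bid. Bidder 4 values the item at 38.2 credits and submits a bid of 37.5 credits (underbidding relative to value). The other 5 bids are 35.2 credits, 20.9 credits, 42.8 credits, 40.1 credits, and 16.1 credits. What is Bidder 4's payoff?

Highest competing bid: 42.8 credits.
Bidder 4's bid 37.5 credits is not the highest, so Bidder 4 loses, pays nothing, and earns zero payoff.

0.0 credits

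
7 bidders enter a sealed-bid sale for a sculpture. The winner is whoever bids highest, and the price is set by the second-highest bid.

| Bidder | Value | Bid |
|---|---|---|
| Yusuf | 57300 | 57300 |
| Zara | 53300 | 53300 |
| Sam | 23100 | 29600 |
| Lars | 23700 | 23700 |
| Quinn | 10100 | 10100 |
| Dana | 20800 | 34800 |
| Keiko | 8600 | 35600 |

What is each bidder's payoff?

Ordered from highest: Yusuf 57300 > Zara 53300 > Keiko 35600 > Dana 34800 > Sam 29600 > Lars 23700 > Quinn 10100.
Yusuf has the top bid and wins; the price is the second-highest bid, 53300.
Yusuf's payoff = 57300 − 53300 = 4000. All other bidders lose, so their payoff is 0.

Yusuf 4000, Zara 0, Sam 0, Lars 0, Quinn 0, Dana 0, Keiko 0.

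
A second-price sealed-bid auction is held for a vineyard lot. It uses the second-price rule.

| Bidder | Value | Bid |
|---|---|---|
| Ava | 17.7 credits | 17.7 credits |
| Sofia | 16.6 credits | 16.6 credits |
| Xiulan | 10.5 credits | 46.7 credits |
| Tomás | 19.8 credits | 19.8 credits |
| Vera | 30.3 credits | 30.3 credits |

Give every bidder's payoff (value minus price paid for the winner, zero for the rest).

Sorted high to low: Xiulan 46.7 credits, then Vera 30.3 credits, then Tomás 19.8 credits, then Ava 17.7 credits, then Sofia 16.6 credits.
Xiulan has the top bid and wins; the price is the second-highest bid, 30.3 credits.
Xiulan's payoff = 10.5 credits − 30.3 credits = -19.8 credits. All other bidders lose, so their payoff is 0.

Ava 0.0 credits, Sofia 0.0 credits, Xiulan -19.8 credits, Tomás 0.0 credits, Vera 0.0 credits.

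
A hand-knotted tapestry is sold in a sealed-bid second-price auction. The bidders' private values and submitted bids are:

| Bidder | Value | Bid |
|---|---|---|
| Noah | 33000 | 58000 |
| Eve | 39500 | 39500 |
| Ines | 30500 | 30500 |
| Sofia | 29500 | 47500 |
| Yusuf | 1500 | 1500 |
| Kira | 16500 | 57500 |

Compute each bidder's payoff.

Noah -24500, Eve 0, Ines 0, Sofia 0, Yusuf 0, Kira 0.

Sorted high to low: Noah 58000; Kira 57500; Sofia 47500; Eve 39500; Ines 30500; Yusuf 1500.
Noah has the top bid and wins; the price is the second-highest bid, 57500.
Noah's payoff = 33000 − 57500 = -24500. All other bidders lose, so their payoff is 0.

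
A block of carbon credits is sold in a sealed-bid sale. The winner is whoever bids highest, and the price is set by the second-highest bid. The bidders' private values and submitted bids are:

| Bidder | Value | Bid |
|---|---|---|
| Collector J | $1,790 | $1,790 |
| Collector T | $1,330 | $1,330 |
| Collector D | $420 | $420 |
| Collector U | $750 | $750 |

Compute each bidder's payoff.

Bids in descending order: Collector J $1,790, then Collector T $1,330, then Collector U $750, then Collector D $420.
Collector J has the top bid and wins; the price is the second-highest bid, $1,330.
Collector J's payoff = $1,790 − $1,330 = $460. All other bidders lose, so their payoff is 0.

Collector J $460, Collector T $0, Collector D $0, Collector U $0.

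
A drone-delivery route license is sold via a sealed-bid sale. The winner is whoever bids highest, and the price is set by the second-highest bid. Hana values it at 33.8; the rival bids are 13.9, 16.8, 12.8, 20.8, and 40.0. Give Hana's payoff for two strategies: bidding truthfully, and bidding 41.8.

Truthful: 0.0; alternative: -6.2.

The highest competing bid is 40.0.
Bidding truthfully at 33.8: the top bid is 40.0 (a rival), so Hana loses. Payoff = 0.0.
Bidding 41.8: Hana has the top bid, wins, and pays the second-highest bid 40.0. Payoff = 33.8 − 40.0 = -6.2.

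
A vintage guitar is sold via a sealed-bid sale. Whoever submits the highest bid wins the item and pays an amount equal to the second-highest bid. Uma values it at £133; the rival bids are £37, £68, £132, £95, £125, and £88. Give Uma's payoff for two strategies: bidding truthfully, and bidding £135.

The highest competing bid is £132.
Bidding truthfully at £133: Uma has the top bid, wins, and pays the second-highest bid £132. Payoff = £133 − £132 = £1.
Bidding £135: Uma has the top bid, wins, and pays the second-highest bid £132. Payoff = £133 − £132 = £1.
The bid only affects whether you win, not the price — here both bids land on the same side of the top rival bid, so the deviation is payoff-neutral.

Truthful: £1; alternative: £1.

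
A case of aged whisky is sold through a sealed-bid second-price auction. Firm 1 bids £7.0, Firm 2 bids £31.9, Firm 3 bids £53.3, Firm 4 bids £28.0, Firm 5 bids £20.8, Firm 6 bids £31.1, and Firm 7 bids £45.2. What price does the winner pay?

£45.2

Ranking the bids: Firm 3 £53.3; Firm 7 £45.2; Firm 2 £31.9; Firm 6 £31.1; Firm 4 £28.0; Firm 5 £20.8; Firm 1 £7.0.
Firm 3 has the highest bid, so Firm 3 wins.
The second-highest bid is £45.2, so that is what Firm 3 pays.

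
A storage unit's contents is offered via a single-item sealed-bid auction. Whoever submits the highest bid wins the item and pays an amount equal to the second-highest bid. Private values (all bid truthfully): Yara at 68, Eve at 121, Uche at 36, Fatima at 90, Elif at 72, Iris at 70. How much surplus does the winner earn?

Bids in descending order: Eve 121 > Fatima 90 > Elif 72 > Iris 70 > Yara 68 > Uche 36.
Eve wins with the top bid and pays the second-highest, 90.
Surplus = 121 − 90 = 31.

Winner's surplus: 31.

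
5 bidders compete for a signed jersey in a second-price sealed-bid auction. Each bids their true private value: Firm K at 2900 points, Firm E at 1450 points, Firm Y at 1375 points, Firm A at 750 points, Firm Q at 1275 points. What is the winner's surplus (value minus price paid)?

Winner's surplus: 1450 points.

Ranking the bids: Firm K 2900 points > Firm E 1450 points > Firm Y 1375 points > Firm Q 1275 points > Firm A 750 points.
Firm K wins with the top bid and pays the second-highest, 1450 points.
Surplus = 2900 points − 1450 points = 1450 points.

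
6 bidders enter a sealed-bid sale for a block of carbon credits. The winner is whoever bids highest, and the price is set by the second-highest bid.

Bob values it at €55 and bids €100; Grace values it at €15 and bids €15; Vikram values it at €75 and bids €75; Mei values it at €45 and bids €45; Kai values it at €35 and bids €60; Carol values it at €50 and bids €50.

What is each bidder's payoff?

Payoffs: Bob -€20, Grace €0, Vikram €0, Mei €0, Kai €0, Carol €0.

Ordered from highest: Bob €100; Vikram €75; Kai €60; Carol €50; Mei €45; Grace €15.
Bob has the top bid and wins; the price is the second-highest bid, €75.
Bob's payoff = €55 − €75 = -€20. All other bidders lose, so their payoff is 0.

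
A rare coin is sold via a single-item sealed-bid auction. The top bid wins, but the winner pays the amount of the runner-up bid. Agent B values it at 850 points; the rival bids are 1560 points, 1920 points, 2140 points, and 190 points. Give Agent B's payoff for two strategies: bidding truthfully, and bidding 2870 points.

Truthful: 0 points; alternative: -1290 points.

The highest competing bid is 2140 points.
Bidding truthfully at 850 points: the top bid is 2140 points (a rival), so Agent B loses. Payoff = 0 points.
Bidding 2870 points: Agent B has the top bid, wins, and pays the second-highest bid 2140 points. Payoff = 850 points − 2140 points = -1290 points.
This is the dominant-strategy logic: truthful bidding weakly beats any alternative.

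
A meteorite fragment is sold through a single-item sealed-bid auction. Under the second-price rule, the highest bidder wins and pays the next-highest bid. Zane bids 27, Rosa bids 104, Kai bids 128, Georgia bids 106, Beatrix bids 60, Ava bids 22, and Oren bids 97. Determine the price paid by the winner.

106

Sorted high to low: Kai 128; Georgia 106; Rosa 104; Oren 97; Beatrix 60; Zane 27; Ava 22.
Kai has the highest bid, so Kai wins.
The second-highest bid is 106, so that is what Kai pays.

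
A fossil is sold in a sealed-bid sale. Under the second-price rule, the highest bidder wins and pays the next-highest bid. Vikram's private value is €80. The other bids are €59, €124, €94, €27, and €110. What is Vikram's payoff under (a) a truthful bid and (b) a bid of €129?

The highest competing bid is €124.
Bidding truthfully at €80: the top bid is €124 (a rival), so Vikram loses. Payoff = €0.
Bidding €129: Vikram has the top bid, wins, and pays the second-highest bid €124. Payoff = €80 − €124 = -€44.

(a) €0  (b) -€44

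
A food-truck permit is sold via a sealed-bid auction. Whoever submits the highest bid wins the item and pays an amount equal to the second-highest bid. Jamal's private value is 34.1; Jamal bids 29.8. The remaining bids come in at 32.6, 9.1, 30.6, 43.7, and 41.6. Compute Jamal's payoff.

Highest competing bid: 43.7.
Jamal's bid 29.8 is not the highest, so Jamal loses, pays nothing, and earns zero payoff.

Payoff = 0.0.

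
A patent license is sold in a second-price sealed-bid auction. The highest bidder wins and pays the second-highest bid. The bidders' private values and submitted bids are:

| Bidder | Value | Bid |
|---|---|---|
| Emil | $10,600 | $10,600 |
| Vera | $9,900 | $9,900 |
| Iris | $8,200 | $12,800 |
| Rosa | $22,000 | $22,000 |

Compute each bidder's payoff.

Ordered from highest: Rosa $22,000; Iris $12,800; Emil $10,600; Vera $9,900.
Rosa has the top bid and wins; the price is the second-highest bid, $12,800.
Rosa's payoff = $22,000 − $12,800 = $9,200. All other bidders lose, so their payoff is 0.

Emil $0, Vera $0, Iris $0, Rosa $9,200.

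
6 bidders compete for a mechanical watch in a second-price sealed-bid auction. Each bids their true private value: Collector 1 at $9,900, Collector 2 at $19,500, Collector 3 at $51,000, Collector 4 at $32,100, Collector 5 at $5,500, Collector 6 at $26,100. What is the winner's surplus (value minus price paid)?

Ranking the bids: Collector 3 $51,000 > Collector 4 $32,100 > Collector 6 $26,100 > Collector 2 $19,500 > Collector 1 $9,900 > Collector 5 $5,500.
Collector 3 wins with the top bid and pays the second-highest, $32,100.
Surplus = $51,000 − $32,100 = $18,900.

Winner's surplus: $18,900.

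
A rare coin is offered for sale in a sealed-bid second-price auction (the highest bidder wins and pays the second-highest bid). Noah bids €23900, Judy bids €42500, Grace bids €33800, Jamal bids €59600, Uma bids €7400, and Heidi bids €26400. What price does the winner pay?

Price paid: €42500.

Ordered from highest: Jamal €59600 > Judy €42500 > Grace €33800 > Heidi €26400 > Noah €23900 > Uma €7400.
Jamal is the highest bidder, so Jamal wins.
Under the second-price rule, the price is the second-highest bid: €42500.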